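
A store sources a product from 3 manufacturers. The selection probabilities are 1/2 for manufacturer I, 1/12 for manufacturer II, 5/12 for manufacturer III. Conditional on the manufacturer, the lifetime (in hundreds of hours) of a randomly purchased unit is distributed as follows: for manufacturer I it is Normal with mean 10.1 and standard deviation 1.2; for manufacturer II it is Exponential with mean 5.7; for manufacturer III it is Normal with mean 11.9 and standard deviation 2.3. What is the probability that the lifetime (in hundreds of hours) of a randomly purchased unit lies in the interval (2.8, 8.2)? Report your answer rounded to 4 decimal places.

0.0820

Conditional on each manufacturer, P(2.8 < X < 8.2): I: 0.0566728; II: 0.374614; III: 0.0538034.
By total probability, P(2.8 < X < 8.2) = 0.5·0.0566728 + 0.0833333·0.374614 + 0.416667·0.0538034 = 0.0819723.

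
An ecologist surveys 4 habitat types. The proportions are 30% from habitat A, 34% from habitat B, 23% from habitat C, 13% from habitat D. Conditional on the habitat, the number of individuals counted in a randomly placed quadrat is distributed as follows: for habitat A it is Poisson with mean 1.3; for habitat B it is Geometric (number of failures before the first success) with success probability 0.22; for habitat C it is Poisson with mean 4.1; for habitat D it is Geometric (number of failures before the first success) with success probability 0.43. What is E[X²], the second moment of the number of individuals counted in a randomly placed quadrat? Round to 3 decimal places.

For each component E[X²] = Var + (mean)², giving A: 2.99; B: 28.686; C: 20.91; D: 4.83991.
Overall E[X²] = 0.3·2.99 + 0.34·28.686 + 0.23·20.91 + 0.13·4.83991 = 16.0887.

16.089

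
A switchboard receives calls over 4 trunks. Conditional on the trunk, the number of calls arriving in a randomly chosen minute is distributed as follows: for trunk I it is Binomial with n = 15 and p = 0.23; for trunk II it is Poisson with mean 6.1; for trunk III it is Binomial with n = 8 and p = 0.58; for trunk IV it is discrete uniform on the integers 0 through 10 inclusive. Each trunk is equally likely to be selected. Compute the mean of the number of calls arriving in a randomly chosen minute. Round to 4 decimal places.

4.7975

Component means — I: 3.45; II: 6.1; III: 4.64; IV: 5.
E[X] = 0.25·3.45 + 0.25·6.1 + 0.25·4.64 + 0.25·5 = 4.7975.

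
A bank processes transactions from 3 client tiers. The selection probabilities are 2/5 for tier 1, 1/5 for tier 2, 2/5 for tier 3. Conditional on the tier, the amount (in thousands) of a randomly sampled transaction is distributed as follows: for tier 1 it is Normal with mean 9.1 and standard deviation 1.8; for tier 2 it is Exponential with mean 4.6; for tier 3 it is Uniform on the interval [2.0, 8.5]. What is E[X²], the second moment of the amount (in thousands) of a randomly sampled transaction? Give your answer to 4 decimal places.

For each component E[X²] = Var + (mean)², giving 1: 86.05; 2: 42.32; 3: 31.0833.
Overall E[X²] = 0.4·86.05 + 0.2·42.32 + 0.4·31.0833 = 55.3173.

55.3173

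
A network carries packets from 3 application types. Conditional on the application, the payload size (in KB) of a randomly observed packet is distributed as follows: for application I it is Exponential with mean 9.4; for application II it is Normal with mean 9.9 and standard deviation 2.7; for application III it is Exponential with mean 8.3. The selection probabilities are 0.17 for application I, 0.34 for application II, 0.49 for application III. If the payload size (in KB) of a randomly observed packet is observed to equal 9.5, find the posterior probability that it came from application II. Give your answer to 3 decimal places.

Likelihoods f(9.5 | ·): I: 0.038722; II: 0.146144; III: 0.0383564.
Posterior ∝ prior × likelihood. Numerator for II: 0.34·0.146144 = 0.0496889.
Normalizing constant: 0.17·0.038722 + 0.34·0.146144 + 0.49·0.0383564 = 0.0750663.
P(II | observation) = 0.0496889 / 0.0750663 = 0.661934.

0.662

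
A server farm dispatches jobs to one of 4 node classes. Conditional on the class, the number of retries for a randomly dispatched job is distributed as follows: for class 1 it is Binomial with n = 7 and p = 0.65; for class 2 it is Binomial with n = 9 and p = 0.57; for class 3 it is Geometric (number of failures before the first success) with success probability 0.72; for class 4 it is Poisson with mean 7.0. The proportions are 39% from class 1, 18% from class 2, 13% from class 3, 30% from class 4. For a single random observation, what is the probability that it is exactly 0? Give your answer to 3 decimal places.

Conditional on each class, P(X = 0): 1: 0.000643393; 2: 0.000502593; 3: 0.72; 4: 0.000911882.
By total probability, P(X = 0) = 0.39·0.000643393 + 0.18·0.000502593 + 0.13·0.72 + 0.3·0.000911882 = 0.094215.

0.094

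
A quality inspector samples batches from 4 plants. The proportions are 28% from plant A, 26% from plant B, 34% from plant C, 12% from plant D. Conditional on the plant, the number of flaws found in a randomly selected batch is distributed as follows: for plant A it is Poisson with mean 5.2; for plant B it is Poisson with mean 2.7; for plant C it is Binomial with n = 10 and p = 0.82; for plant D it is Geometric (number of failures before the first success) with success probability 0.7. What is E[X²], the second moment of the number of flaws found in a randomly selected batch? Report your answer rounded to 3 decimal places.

For each component E[X²] = Var + (mean)², giving A: 32.24; B: 9.99; C: 68.716; D: 0.795918.
Overall E[X²] = 0.28·32.24 + 0.26·9.99 + 0.34·68.716 + 0.12·0.795918 = 35.0836.

35.084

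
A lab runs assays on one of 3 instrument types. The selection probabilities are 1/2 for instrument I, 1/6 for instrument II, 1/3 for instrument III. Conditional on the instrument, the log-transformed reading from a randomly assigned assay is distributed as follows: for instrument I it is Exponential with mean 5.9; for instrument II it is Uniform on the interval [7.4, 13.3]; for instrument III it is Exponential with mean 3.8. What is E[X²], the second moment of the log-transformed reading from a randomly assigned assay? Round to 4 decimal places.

62.7739

For each component E[X²] = Var + (mean)², giving I: 69.62; II: 110.023; III: 28.88.
Overall E[X²] = 0.5·69.62 + 0.166667·110.023 + 0.333333·28.88 = 62.7739.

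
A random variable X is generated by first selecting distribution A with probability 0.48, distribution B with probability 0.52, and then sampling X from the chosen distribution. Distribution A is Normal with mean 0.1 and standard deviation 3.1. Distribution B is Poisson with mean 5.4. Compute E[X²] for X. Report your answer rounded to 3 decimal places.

22.589

For each component E[X²] = Var + (mean)², giving A: 9.62; B: 34.56.
Overall E[X²] = 0.48·9.62 + 0.52·34.56 = 22.5888.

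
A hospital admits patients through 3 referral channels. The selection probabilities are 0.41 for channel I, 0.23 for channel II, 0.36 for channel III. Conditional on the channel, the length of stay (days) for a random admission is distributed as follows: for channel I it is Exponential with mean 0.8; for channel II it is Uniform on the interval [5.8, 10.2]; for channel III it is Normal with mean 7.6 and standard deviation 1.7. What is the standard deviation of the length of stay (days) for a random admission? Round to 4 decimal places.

Per component, I: μ=0.8, E[X²]=1.28; II: μ=8, E[X²]=65.6133; III: μ=7.6, E[X²]=60.65.
E[X] = 0.41·0.8 + 0.23·8 + 0.36·7.6 = 4.904.
E[X²] = 0.41·1.28 + 0.23·65.6133 + 0.36·60.65 = 37.4499.
Var(X) = E[X²] − (E[X])² = 37.4499 − 24.0492 = 13.4007.
SD(X) = √13.4007 = 3.66069.

3.6607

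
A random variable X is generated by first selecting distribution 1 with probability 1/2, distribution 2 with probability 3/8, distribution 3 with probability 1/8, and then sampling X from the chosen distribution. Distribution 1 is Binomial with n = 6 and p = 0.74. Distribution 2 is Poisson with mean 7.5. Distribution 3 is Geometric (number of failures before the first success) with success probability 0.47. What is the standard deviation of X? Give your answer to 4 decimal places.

2.8345

Per component, 1: μ=4.44, E[X²]=20.868; 2: μ=7.5, E[X²]=63.75; 3: μ=1.12766, E[X²]=3.67089.
E[X] = 0.5·4.44 + 0.375·7.5 + 0.125·1.12766 = 5.17346.
E[X²] = 0.5·20.868 + 0.375·63.75 + 0.125·3.67089 = 34.7991.
Var(X) = E[X²] − (E[X])² = 34.7991 − 26.7647 = 8.03445.
SD(X) = √8.03445 = 2.83451.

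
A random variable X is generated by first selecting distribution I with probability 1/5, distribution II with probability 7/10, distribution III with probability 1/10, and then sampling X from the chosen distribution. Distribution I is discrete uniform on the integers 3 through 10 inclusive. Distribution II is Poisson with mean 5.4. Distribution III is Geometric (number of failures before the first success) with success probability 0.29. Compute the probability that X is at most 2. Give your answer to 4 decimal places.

0.1305

Conditional on each component, P(X ≤ 2): I: 0; II: 0.0947579; III: 0.642089.
By total probability, P(X ≤ 2) = 0.2·0 + 0.7·0.0947579 + 0.1·0.642089 = 0.130539.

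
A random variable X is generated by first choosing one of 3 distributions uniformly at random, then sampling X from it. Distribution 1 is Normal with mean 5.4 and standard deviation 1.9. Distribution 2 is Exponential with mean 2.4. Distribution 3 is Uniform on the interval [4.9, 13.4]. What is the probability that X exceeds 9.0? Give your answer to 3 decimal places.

0.190

Conditional on each component, P(X > 9.0): 1: 0.0290636; 2: 0.0235177; 3: 0.517647.
By total probability, P(X > 9.0) = 0.333333·0.0290636 + 0.333333·0.0235177 + 0.333333·0.517647 = 0.190076.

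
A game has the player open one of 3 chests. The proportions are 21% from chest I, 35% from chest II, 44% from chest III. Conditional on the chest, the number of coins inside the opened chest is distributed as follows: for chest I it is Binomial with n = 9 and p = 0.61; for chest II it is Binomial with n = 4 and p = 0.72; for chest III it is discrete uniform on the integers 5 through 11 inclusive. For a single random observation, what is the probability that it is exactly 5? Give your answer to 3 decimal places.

Conditional on each chest, P(X = 5): I: 0.246194; II: 0; III: 0.142857.
By total probability, P(X = 5) = 0.21·0.246194 + 0.35·0 + 0.44·0.142857 = 0.114558.

0.115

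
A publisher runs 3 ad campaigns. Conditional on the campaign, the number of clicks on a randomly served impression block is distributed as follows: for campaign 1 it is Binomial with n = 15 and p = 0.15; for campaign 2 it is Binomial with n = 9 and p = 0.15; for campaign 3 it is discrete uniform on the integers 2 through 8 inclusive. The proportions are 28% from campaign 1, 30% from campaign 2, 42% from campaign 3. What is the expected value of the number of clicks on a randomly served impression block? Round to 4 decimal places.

3.1350

Component means — 1: 2.25; 2: 1.35; 3: 5.
E[X] = 0.28·2.25 + 0.3·1.35 + 0.42·5 = 3.135.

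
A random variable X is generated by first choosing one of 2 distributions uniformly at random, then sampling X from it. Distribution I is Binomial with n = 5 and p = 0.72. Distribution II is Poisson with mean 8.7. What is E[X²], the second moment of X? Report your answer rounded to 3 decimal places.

For each component E[X²] = Var + (mean)², giving I: 13.968; II: 84.39.
Overall E[X²] = 0.5·13.968 + 0.5·84.39 = 49.179.

49.179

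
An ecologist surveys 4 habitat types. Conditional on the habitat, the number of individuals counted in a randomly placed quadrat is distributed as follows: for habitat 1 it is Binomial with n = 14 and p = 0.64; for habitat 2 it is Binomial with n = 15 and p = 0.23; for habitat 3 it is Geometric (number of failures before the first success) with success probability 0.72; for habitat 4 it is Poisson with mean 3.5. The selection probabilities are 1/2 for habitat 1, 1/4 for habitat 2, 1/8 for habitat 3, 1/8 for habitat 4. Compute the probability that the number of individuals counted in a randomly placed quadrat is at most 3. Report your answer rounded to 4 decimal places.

Conditional on each habitat, P(X ≤ 3): 1: 0.00144845; 2: 0.534962; 3: 0.993853; 4: 0.536633.
By total probability, P(X ≤ 3) = 0.5·0.00144845 + 0.25·0.534962 + 0.125·0.993853 + 0.125·0.536633 = 0.325775.

0.3258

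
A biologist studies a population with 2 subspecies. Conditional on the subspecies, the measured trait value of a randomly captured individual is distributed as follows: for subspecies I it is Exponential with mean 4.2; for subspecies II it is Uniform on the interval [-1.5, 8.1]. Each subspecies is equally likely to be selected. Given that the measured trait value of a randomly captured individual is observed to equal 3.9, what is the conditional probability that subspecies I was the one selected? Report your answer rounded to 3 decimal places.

0.475

Likelihoods f(3.9 | ·): I: 0.0940757; II: 0.104167.
Posterior ∝ prior × likelihood. Numerator for I: 0.5·0.0940757 = 0.0470378.
Normalizing constant: 0.5·0.0940757 + 0.5·0.104167 = 0.0991212.
P(I | observation) = 0.0470378 / 0.0991212 = 0.474549.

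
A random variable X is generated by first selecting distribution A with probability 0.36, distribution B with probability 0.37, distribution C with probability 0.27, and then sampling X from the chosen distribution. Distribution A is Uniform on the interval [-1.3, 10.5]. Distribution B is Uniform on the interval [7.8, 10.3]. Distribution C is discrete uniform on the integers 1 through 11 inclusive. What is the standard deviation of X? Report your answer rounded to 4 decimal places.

Per component, A: μ=4.6, E[X²]=32.7633; B: μ=9.05, E[X²]=82.4233; C: μ=6, E[X²]=46.
E[X] = 0.36·4.6 + 0.37·9.05 + 0.27·6 = 6.6245.
E[X²] = 0.36·32.7633 + 0.37·82.4233 + 0.27·46 = 54.7114.
Var(X) = E[X²] − (E[X])² = 54.7114 − 43.884 = 10.8274.
SD(X) = √10.8274 = 3.29051.

3.2905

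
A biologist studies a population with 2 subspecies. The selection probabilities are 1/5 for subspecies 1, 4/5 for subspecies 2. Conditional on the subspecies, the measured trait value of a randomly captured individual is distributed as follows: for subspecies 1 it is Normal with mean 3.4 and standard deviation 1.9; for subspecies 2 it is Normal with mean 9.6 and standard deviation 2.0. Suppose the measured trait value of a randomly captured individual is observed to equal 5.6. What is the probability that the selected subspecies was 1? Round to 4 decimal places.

Likelihoods f(5.6 | ·): 1: 0.107405; 2: 0.0269955.
Posterior ∝ prior × likelihood. Numerator for 1: 0.2·0.107405 = 0.0214809.
Normalizing constant: 0.2·0.107405 + 0.8·0.0269955 = 0.0430773.
P(1 | observation) = 0.0214809 / 0.0430773 = 0.49866.

0.4987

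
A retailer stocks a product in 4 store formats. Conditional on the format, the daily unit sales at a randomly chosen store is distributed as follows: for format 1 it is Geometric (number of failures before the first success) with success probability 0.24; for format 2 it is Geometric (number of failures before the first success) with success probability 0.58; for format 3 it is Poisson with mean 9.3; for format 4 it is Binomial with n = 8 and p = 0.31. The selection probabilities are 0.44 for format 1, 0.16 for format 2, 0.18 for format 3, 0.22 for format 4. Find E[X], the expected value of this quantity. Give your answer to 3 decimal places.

3.729

Component means — 1: 3.16667; 2: 0.724138; 3: 9.3; 4: 2.48.
E[X] = 0.44·3.16667 + 0.16·0.724138 + 0.18·9.3 + 0.22·2.48 = 3.7288.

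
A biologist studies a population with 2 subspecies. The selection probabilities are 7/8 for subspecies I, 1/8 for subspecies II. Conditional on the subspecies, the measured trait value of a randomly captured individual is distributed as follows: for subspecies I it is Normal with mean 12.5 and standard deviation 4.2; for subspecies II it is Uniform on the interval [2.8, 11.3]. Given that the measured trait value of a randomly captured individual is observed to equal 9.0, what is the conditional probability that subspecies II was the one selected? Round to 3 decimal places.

0.200

Likelihoods f(9.0 | ·): I: 0.0671219; II: 0.117647.
Posterior ∝ prior × likelihood. Numerator for II: 0.125·0.117647 = 0.0147059.
Normalizing constant: 0.875·0.0671219 + 0.125·0.117647 = 0.0734375.
P(II | observation) = 0.0147059 / 0.0734375 = 0.20025.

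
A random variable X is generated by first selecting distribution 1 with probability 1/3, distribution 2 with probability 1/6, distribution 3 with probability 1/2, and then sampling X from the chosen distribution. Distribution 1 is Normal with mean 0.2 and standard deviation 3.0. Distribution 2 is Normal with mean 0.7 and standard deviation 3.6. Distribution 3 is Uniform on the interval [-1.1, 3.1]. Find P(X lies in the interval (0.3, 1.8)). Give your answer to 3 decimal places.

Conditional on each component, P(0.3 < X < 1.8): 1: 0.189803; 2: 0.164264; 3: 0.357143.
By total probability, P(0.3 < X < 1.8) = 0.333333·0.189803 + 0.166667·0.164264 + 0.5·0.357143 = 0.269216.

0.269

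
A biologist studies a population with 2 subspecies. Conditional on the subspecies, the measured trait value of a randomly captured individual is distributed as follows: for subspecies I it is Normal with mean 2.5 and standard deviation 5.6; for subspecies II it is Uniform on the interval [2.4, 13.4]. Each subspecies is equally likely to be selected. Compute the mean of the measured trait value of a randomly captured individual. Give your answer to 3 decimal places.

Component means — I: 2.5; II: 7.9.
E[X] = 0.5·2.5 + 0.5·7.9 = 5.2.

5.200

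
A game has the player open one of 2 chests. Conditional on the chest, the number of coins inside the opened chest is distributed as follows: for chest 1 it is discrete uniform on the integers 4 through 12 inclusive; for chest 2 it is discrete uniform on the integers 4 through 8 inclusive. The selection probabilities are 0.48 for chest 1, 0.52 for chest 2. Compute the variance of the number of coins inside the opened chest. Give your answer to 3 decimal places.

Per component, 1: μ=8, E[X²]=70.6667; 2: μ=6, E[X²]=38.
E[X] = 0.48·8 + 0.52·6 = 6.96.
E[X²] = 0.48·70.6667 + 0.52·38 = 53.68.
Var(X) = E[X²] − (E[X])² = 53.68 − 48.4416 = 5.2384.

5.238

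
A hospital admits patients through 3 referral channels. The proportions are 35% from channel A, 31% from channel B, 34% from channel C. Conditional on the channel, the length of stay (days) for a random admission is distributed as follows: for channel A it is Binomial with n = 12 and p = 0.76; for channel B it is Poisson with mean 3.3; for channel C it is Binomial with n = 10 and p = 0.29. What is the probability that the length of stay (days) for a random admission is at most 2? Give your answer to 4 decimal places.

Conditional on each channel, P(X ≤ 2): A: 2.55947e-05; B: 0.359426; C: 0.409899.
By total probability, P(X ≤ 2) = 0.35·2.55947e-05 + 0.31·0.359426 + 0.34·0.409899 = 0.250797.

0.2508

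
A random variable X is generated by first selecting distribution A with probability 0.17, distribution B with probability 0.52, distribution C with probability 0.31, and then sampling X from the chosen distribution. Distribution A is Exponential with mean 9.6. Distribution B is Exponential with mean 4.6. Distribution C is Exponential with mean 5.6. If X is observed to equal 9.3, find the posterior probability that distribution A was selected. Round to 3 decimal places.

Likelihoods f(9.3 | ·): A: 0.0395372; B: 0.028788; C: 0.0339291.
Posterior ∝ prior × likelihood. Numerator for A: 0.17·0.0395372 = 0.00672133.
Normalizing constant: 0.17·0.0395372 + 0.52·0.028788 + 0.31·0.0339291 = 0.0322091.
P(A | observation) = 0.00672133 / 0.0322091 = 0.208678.

0.209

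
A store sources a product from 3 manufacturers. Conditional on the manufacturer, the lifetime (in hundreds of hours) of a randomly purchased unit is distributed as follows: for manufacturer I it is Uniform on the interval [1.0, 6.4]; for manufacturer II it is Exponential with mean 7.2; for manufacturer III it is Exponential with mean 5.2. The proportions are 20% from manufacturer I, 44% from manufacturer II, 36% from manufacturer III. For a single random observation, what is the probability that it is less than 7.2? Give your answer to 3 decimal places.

0.748

Conditional on each manufacturer, P(X < 7.2): I: 1; II: 0.632121; III: 0.74958.
By total probability, P(X < 7.2) = 0.2·1 + 0.44·0.632121 + 0.36·0.74958 = 0.747982.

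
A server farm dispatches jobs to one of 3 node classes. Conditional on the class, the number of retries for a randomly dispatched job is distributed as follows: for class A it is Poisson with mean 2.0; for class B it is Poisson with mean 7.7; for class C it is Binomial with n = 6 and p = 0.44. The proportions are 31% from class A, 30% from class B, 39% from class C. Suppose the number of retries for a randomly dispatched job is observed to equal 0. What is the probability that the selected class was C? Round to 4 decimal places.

Likelihoods P(X=0 | ·): A: 0.135335; B: 0.000452827; C: 0.030841.
Posterior ∝ prior × likelihood. Numerator for C: 0.39·0.030841 = 0.012028.
Normalizing constant: 0.31·0.135335 + 0.3·0.000452827 + 0.39·0.030841 = 0.0541178.
P(C | observation) = 0.012028 / 0.0541178 = 0.222256.

0.2223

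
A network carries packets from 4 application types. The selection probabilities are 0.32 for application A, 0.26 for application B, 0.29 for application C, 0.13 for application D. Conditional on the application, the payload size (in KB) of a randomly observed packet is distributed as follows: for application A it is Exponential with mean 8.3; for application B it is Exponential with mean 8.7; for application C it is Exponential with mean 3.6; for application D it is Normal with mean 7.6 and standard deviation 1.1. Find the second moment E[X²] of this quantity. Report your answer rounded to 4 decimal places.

98.6313

For each component E[X²] = Var + (mean)², giving A: 137.78; B: 151.38; C: 25.92; D: 58.97.
Overall E[X²] = 0.32·137.78 + 0.26·151.38 + 0.29·25.92 + 0.13·58.97 = 98.6313.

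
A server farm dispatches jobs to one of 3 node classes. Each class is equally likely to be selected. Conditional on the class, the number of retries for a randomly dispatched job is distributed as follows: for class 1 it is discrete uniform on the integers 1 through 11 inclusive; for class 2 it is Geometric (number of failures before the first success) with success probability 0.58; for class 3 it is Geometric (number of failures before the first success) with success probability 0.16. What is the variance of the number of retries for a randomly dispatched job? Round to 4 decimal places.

20.1182

Per component, 1: μ=6, E[X²]=46; 2: μ=0.724138, E[X²]=1.77289; 3: μ=5.25, E[X²]=60.375.
E[X] = 0.333333·6 + 0.333333·0.724138 + 0.333333·5.25 = 3.99138.
E[X²] = 0.333333·46 + 0.333333·1.77289 + 0.333333·60.375 = 36.0493.
Var(X) = E[X²] − (E[X])² = 36.0493 − 15.9311 = 20.1182.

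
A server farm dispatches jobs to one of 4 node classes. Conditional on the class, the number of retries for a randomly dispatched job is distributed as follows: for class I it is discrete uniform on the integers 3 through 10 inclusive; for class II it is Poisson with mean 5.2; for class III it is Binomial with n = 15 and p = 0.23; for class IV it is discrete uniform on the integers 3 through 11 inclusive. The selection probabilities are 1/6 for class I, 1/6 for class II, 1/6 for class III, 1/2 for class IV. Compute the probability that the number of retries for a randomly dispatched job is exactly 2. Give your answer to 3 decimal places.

Conditional on each class, P(X = 2): I: 0; II: 0.074584; III: 0.185791; IV: 0.
By total probability, P(X = 2) = 0.166667·0 + 0.166667·0.074584 + 0.166667·0.185791 + 0.5·0 = 0.0433958.

0.043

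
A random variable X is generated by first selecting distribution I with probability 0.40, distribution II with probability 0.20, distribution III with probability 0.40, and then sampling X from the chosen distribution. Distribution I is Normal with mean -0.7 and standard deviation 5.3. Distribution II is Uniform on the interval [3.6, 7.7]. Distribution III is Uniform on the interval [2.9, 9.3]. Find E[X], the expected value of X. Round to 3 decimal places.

Component means — I: -0.7; II: 5.65; III: 6.1.
E[X] = 0.4·-0.7 + 0.2·5.65 + 0.4·6.1 = 3.29.

3.290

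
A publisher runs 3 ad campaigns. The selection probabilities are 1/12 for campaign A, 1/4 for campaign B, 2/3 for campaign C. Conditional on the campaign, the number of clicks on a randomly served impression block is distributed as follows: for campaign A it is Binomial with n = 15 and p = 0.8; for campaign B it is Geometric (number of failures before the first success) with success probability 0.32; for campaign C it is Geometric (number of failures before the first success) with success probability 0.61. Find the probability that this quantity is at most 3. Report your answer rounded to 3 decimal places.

Conditional on each campaign, P(X ≤ 3): A: 1.01125e-06; B: 0.786186; C: 0.976866.
By total probability, P(X ≤ 3) = 0.0833333·1.01125e-06 + 0.25·0.786186 + 0.666667·0.976866 = 0.84779.

0.848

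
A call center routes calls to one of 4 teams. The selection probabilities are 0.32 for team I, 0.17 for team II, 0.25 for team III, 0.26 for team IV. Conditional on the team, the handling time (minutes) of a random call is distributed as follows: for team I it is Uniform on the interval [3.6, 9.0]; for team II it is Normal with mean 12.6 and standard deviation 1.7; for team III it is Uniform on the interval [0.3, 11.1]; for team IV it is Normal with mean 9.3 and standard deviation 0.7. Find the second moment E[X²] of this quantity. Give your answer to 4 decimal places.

74.1262

For each component E[X²] = Var + (mean)², giving I: 42.12; II: 161.65; III: 42.21; IV: 86.98.
Overall E[X²] = 0.32·42.12 + 0.17·161.65 + 0.25·42.21 + 0.26·86.98 = 74.1262.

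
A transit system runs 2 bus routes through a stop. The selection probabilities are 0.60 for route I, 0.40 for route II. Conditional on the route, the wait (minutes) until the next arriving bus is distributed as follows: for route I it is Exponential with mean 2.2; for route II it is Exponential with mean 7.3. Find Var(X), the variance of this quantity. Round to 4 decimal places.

30.4624

Per component, I: μ=2.2, E[X²]=9.68; II: μ=7.3, E[X²]=106.58.
E[X] = 0.6·2.2 + 0.4·7.3 = 4.24.
E[X²] = 0.6·9.68 + 0.4·106.58 = 48.44.
Var(X) = E[X²] − (E[X])² = 48.44 − 17.9776 = 30.4624.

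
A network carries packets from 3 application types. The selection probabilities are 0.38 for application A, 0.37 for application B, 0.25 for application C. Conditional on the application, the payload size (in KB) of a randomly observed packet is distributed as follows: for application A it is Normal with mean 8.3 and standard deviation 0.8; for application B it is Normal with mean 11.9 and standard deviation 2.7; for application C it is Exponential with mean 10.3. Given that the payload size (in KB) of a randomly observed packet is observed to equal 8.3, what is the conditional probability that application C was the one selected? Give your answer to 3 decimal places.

Likelihoods f(8.3 | ·): A: 0.498678; B: 0.0607445; C: 0.0433708.
Posterior ∝ prior × likelihood. Numerator for C: 0.25·0.0433708 = 0.0108427.
Normalizing constant: 0.38·0.498678 + 0.37·0.0607445 + 0.25·0.0433708 = 0.222816.
P(C | observation) = 0.0108427 / 0.222816 = 0.0486622.

0.049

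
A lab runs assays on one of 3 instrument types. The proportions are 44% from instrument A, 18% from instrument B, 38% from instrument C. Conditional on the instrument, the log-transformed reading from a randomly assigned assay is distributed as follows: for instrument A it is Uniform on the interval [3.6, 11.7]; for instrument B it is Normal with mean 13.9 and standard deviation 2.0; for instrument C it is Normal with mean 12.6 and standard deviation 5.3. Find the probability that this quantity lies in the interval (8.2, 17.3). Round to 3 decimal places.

0.593

Conditional on each instrument, P(8.2 < X < 17.3): A: 0.432099; B: 0.953249; C: 0.609189.
By total probability, P(8.2 < X < 17.3) = 0.44·0.432099 + 0.18·0.953249 + 0.38·0.609189 = 0.5932.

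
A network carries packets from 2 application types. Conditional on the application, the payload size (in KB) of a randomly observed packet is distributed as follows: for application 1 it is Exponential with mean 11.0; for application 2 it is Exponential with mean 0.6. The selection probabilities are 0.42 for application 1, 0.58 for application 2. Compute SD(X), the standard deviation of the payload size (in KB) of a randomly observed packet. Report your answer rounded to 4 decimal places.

8.7964

Per component, 1: μ=11, E[X²]=242; 2: μ=0.6, E[X²]=0.72.
E[X] = 0.42·11 + 0.58·0.6 = 4.968.
E[X²] = 0.42·242 + 0.58·0.72 = 102.058.
Var(X) = E[X²] − (E[X])² = 102.058 − 24.681 = 77.3766.
SD(X) = √77.3766 = 8.7964.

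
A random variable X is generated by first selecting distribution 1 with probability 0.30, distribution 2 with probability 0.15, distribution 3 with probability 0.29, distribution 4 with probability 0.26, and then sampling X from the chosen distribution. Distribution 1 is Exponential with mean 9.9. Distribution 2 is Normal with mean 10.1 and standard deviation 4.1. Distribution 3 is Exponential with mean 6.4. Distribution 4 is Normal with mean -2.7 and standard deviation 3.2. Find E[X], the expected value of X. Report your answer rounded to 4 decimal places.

5.6390

Component means — 1: 9.9; 2: 10.1; 3: 6.4; 4: -2.7.
E[X] = 0.3·9.9 + 0.15·10.1 + 0.29·6.4 + 0.26·-2.7 = 5.639.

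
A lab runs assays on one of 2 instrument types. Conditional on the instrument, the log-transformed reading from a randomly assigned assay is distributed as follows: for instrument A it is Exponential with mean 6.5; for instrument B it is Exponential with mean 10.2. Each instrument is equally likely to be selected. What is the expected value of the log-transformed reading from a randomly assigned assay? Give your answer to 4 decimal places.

Component means — A: 6.5; B: 10.2.
E[X] = 0.5·6.5 + 0.5·10.2 = 8.35.

8.3500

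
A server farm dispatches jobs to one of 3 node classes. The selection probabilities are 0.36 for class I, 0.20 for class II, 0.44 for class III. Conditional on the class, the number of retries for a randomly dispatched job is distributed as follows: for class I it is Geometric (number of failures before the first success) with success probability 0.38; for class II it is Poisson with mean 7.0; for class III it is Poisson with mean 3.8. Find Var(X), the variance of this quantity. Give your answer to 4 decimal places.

Per component, I: μ=1.63158, E[X²]=6.95568; II: μ=7, E[X²]=56; III: μ=3.8, E[X²]=18.24.
E[X] = 0.36·1.63158 + 0.2·7 + 0.44·3.8 = 3.65937.
E[X²] = 0.36·6.95568 + 0.2·56 + 0.44·18.24 = 21.7296.
Var(X) = E[X²] − (E[X])² = 21.7296 − 13.391 = 8.33867.

8.3387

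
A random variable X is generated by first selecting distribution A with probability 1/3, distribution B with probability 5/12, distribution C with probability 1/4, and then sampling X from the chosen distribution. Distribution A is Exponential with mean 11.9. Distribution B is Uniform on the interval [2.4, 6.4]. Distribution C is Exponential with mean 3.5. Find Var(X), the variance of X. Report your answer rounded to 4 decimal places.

64.5983

Per component, A: μ=11.9, E[X²]=283.22; B: μ=4.4, E[X²]=20.6933; C: μ=3.5, E[X²]=24.5.
E[X] = 0.333333·11.9 + 0.416667·4.4 + 0.25·3.5 = 6.675.
E[X²] = 0.333333·283.22 + 0.416667·20.6933 + 0.25·24.5 = 109.154.
Var(X) = E[X²] − (E[X])² = 109.154 − 44.5556 = 64.5983.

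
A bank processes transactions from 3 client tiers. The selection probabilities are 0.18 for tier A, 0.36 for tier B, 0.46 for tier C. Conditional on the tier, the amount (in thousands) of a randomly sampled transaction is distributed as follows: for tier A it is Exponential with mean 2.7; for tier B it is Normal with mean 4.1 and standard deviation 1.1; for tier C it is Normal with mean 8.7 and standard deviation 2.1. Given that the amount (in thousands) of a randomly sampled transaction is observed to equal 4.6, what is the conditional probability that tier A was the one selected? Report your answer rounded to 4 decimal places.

Likelihoods f(4.6 | ·): A: 0.0674104; B: 0.327079; C: 0.0282469.
Posterior ∝ prior × likelihood. Numerator for A: 0.18·0.0674104 = 0.0121339.
Normalizing constant: 0.18·0.0674104 + 0.36·0.327079 + 0.46·0.0282469 = 0.142876.
P(A | observation) = 0.0121339 / 0.142876 = 0.0849261.

0.0849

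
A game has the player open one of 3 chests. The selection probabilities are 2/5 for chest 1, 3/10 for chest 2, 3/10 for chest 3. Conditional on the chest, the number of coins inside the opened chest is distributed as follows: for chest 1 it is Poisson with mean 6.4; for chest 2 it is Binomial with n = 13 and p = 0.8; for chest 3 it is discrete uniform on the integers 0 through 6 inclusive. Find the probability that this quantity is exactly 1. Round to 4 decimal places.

0.0471

Conditional on each chest, P(X = 1): 1: 0.010634; 2: 4.25984e-08; 3: 0.142857.
By total probability, P(X = 1) = 0.4·0.010634 + 0.3·4.25984e-08 + 0.3·0.142857 = 0.0471107.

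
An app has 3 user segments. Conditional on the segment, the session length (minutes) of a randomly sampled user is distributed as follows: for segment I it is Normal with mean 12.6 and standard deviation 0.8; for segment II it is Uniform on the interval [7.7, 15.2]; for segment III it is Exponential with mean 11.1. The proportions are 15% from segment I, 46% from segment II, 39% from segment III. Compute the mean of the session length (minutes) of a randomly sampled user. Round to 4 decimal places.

11.4860

Component means — I: 12.6; II: 11.45; III: 11.1.
E[X] = 0.15·12.6 + 0.46·11.45 + 0.39·11.1 = 11.486.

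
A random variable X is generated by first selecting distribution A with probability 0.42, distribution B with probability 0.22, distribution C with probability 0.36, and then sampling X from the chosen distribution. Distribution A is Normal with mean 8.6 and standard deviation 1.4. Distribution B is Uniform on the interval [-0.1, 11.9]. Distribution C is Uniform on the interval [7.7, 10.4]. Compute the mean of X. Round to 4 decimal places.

Component means — A: 8.6; B: 5.9; C: 9.05.
E[X] = 0.42·8.6 + 0.22·5.9 + 0.36·9.05 = 8.168.

8.1680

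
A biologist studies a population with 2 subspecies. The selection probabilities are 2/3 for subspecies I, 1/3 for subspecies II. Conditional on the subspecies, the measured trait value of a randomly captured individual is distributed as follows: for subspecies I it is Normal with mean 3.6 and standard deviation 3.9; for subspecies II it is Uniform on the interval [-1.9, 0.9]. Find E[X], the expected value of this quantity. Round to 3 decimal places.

2.233

Component means — I: 3.6; II: -0.5.
E[X] = 0.666667·3.6 + 0.333333·-0.5 = 2.23333.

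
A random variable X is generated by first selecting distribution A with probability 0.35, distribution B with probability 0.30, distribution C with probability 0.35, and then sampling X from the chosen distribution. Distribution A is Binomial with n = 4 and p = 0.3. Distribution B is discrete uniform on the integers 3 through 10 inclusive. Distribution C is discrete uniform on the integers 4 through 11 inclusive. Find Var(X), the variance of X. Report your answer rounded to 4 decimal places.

11.6230

Per component, A: μ=1.2, E[X²]=2.28; B: μ=6.5, E[X²]=47.5; C: μ=7.5, E[X²]=61.5.
E[X] = 0.35·1.2 + 0.3·6.5 + 0.35·7.5 = 4.995.
E[X²] = 0.35·2.28 + 0.3·47.5 + 0.35·61.5 = 36.573.
Var(X) = E[X²] − (E[X])² = 36.573 − 24.95 = 11.623.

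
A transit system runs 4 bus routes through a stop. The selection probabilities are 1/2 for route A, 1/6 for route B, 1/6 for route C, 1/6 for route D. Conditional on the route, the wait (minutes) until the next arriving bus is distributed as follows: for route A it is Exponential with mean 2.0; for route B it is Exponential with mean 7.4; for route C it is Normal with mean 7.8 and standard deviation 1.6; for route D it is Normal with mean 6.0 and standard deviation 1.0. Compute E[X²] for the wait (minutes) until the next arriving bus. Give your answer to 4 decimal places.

38.9867

For each component E[X²] = Var + (mean)², giving A: 8; B: 109.52; C: 63.4; D: 37.
Overall E[X²] = 0.5·8 + 0.166667·109.52 + 0.166667·63.4 + 0.166667·37 = 38.9867.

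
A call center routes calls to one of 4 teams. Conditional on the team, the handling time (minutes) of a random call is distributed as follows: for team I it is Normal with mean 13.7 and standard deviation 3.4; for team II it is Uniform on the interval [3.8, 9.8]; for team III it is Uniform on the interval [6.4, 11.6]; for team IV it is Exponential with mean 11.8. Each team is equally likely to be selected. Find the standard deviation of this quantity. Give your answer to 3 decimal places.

6.779

Per component, I: μ=13.7, E[X²]=199.25; II: μ=6.8, E[X²]=49.24; III: μ=9, E[X²]=83.2533; IV: μ=11.8, E[X²]=278.48.
E[X] = 0.25·13.7 + 0.25·6.8 + 0.25·9 + 0.25·11.8 = 10.325.
E[X²] = 0.25·199.25 + 0.25·49.24 + 0.25·83.2533 + 0.25·278.48 = 152.556.
Var(X) = E[X²] − (E[X])² = 152.556 − 106.606 = 45.9502.
SD(X) = √45.9502 = 6.77866.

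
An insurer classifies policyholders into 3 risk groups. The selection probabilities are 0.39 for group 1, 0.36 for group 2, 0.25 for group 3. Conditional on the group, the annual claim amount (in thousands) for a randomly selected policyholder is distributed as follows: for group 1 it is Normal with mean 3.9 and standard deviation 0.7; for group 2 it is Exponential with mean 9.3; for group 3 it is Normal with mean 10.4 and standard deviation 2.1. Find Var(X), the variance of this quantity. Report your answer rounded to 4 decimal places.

Per component, 1: μ=3.9, E[X²]=15.7; 2: μ=9.3, E[X²]=172.98; 3: μ=10.4, E[X²]=112.57.
E[X] = 0.39·3.9 + 0.36·9.3 + 0.25·10.4 = 7.469.
E[X²] = 0.39·15.7 + 0.36·172.98 + 0.25·112.57 = 96.5383.
Var(X) = E[X²] − (E[X])² = 96.5383 − 55.786 = 40.7523.

40.7523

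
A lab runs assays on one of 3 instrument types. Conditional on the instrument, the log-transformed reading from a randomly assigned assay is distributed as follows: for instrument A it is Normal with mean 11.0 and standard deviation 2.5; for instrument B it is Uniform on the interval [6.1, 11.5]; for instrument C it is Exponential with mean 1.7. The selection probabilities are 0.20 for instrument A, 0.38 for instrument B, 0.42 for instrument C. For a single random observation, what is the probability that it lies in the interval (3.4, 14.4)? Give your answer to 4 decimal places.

Conditional on each instrument, P(3.4 < X < 14.4): A: 0.911902; B: 1; C: 0.135126.
By total probability, P(3.4 < X < 14.4) = 0.2·0.911902 + 0.38·1 + 0.42·0.135126 = 0.619133.

0.6191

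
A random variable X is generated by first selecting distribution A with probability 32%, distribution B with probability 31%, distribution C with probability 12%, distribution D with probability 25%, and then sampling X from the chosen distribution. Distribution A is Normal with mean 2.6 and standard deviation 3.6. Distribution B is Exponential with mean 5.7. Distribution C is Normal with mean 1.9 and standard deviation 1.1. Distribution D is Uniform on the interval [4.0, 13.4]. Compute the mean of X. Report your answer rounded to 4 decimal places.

5.0020

Component means — A: 2.6; B: 5.7; C: 1.9; D: 8.7.
E[X] = 0.32·2.6 + 0.31·5.7 + 0.12·1.9 + 0.25·8.7 = 5.002.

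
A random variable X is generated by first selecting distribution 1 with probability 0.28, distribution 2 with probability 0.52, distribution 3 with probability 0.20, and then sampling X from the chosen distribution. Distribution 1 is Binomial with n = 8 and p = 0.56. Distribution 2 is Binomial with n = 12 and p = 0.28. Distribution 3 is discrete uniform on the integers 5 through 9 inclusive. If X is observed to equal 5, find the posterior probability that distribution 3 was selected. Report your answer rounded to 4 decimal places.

Likelihoods P(X=5 | ·): 1: 0.262716; 2: 0.136723; 3: 0.2.
Posterior ∝ prior × likelihood. Numerator for 3: 0.2·0.2 = 0.04.
Normalizing constant: 0.28·0.262716 + 0.52·0.136723 + 0.2·0.2 = 0.184657.
P(3 | observation) = 0.04 / 0.184657 = 0.216618.

0.2166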